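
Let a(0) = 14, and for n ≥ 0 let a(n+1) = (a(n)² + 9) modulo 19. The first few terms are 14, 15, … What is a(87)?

Listing terms: a(0) = 14, a(1) = 15, a(2) = 6, a(3) = 7, a(4) = 1, a(5) = 10, a(6) = 14.
Since a(6) = a(0) = 14, the sequence is periodic with period 6.
So a(87) = a(0 + ((87-0) mod 6)) = a(3) = 7.

7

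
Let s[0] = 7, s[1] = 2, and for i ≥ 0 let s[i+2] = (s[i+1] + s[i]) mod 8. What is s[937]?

2

We have s[0] = 7; s[1] = 2; s[2] = 1; s[3] = 3; s[4] = 4; s[5] = 7; s[6] = 3; s[7] = 2; s[8] = 5; s[9] = 7; s[10] = 4; s[11] = 3; s[12] = 7; s[13] = 2.
Since (s[12], s[13]) = (s[0], s[1]) = (7, 2) (two consecutive terms determine the rest), the sequence is periodic with period 12.
So s[937] = s[0 + ((937-0) mod 12)] = s[1] = 2.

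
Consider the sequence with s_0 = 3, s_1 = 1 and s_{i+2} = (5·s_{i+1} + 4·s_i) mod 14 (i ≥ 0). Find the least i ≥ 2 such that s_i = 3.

2

s_0 = 3, s_1 = 1, s_2 = 3, s_3 = 5, s_4 = 9, s_5 = 9, s_6 = 11, s_7 = 7, s_8 = 9, s_9 = 3, s_{10} = 9, s_{11} = 1, s_{12} = 13, s_{13} = 13, s_{14} = 5, s_{15} = 7, s_{16} = 13, s_{17} = 9, s_{18} = 13, s_{19} = 3, s_{20} = 11, s_{21} = 11, s_{22} = 1, s_{23} = 7, s_{24} = 11, s_{25} = 13, s_{26} = 11, s_{27} = 9, s_{28} = 5, s_{29} = 5, s_{30} = 3, s_{31} = 7, s_{32} = 5, s_{33} = 11, s_{34} = 5, s_{35} = 13, s_{36} = 1, s_{37} = 1, s_{38} = 9, s_{39} = 7, s_{40} = 1, s_{41} = 5, s_{42} = 1, s_{43} = 11, s_{44} = 3, s_{45} = 3, s_{46} = 13, s_{47} = 7, s_{48} = 3, s_{49} = 1.
The sequence repeats with period 48.
The value 3 first appears (with i ≥ 2) at s_2.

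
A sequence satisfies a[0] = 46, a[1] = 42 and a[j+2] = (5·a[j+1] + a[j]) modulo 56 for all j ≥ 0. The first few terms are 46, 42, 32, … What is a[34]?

a[0] = 46; a[1] = 42; a[2] = 32; a[3] = 34; a[4] = 34; a[5] = 36; a[6] = 46; a[7] = 42.
The sequence repeats with period 6.
(34 - 0) mod 6 = 4, so a[34] = a[4] = 34.

34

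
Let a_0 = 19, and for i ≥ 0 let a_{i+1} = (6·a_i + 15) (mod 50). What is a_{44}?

Computing terms: a_0 = 19,  a_1 = 29,  a_2 = 39,  a_3 = 49,  a_4 = 9,  a_5 = 19.
The sequence repeats with period 5.
(44 - 0) mod 5 = 4, so a_{44} = a_4 = 9.

9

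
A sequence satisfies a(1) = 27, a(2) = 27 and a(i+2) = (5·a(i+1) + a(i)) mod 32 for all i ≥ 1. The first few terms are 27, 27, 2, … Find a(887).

7

We have a(1) = 27; a(2) = 27; a(3) = 2; a(4) = 5; a(5) = 27; a(6) = 12; a(7) = 23; a(8) = 31; a(9) = 18; a(10) = 25; a(11) = 15; a(12) = 4; a(13) = 3; a(14) = 19; a(15) = 2; a(16) = 29; a(17) = 19; a(18) = 28; a(19) = 31; a(20) = 23; a(21) = 18; a(22) = 17; a(23) = 7; a(24) = 20; a(25) = 11; a(26) = 11; a(27) = 2; a(28) = 21; a(29) = 11; a(30) = 12; a(31) = 7; a(32) = 15; a(33) = 18; a(34) = 9; a(35) = 31; a(36) = 4; a(37) = 19; a(38) = 3; a(39) = 2; a(40) = 13; a(41) = 3; a(42) = 28; a(43) = 15; a(44) = 7; a(45) = 18; a(46) = 1; a(47) = 23; a(48) = 20; a(49) = 27; a(50) = 27.
Since (a(49), a(50)) = (a(1), a(2)) = (27, 27) (two consecutive terms determine the rest), the sequence is periodic with period 48.
(887 - 1) mod 48 = 22, so a(887) = a(23) = 7.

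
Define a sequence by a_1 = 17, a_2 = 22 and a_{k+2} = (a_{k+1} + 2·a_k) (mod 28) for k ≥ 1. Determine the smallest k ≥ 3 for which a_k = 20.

We have a_1 = 17; a_2 = 22; a_3 = 0; a_4 = 16; a_5 = 16; a_6 = 20; a_7 = 24; a_8 = 8; a_9 = 0; a_{10} = 16.
Since (a_9, a_{10}) = (a_3, a_4) = (0, 16) (two consecutive terms determine the rest), the sequence is eventually periodic: after a pre-period of length 2 it cycles with period 6.
The value 20 first appears (with k ≥ 3) at a_6.

6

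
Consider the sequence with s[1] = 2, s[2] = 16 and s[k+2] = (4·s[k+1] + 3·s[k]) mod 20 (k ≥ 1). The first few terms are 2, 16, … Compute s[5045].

s[1] = 2,  s[2] = 16,  s[3] = 10,  s[4] = 8,  s[5] = 2,  s[6] = 12,  s[7] = 14,  s[8] = 12,  s[9] = 10,  s[10] = 16,  s[11] = 14,  s[12] = 4,  s[13] = 18,  s[14] = 4,  s[15] = 10,  s[16] = 12,  s[17] = 18,  s[18] = 8,  s[19] = 6,  s[20] = 8,  s[21] = 10,  s[22] = 4,  s[23] = 6,  s[24] = 16,  s[25] = 2,  s[26] = 16.
Since (s[25], s[26]) = (s[1], s[2]) = (2, 16) (two consecutive terms determine the rest), the sequence is periodic with period 24.
So s[5045] = s[1 + ((5045-1) mod 24)] = s[5] = 2.

2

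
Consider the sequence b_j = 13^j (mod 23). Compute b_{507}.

13

Listing terms: b_1 = 13,  b_2 = 8,  b_3 = 12,  b_4 = 18,  b_5 = 4,  b_6 = 6,  b_7 = 9,  b_8 = 2,  b_9 = 3,  b_{10} = 16,  b_{11} = 1,  b_{12} = 13.
Since b_{12} = b_1 = 13, the sequence is periodic with period 11.
(507 - 1) mod 11 = 0, so b_{507} = b_1 = 13.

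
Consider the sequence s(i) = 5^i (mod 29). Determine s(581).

Listing terms: s(1) = 5, s(2) = 25, s(3) = 9, s(4) = 16, s(5) = 22, s(6) = 23, s(7) = 28, s(8) = 24, s(9) = 4, s(10) = 20, s(11) = 13, s(12) = 7, s(13) = 6, s(14) = 1, s(15) = 5.
The sequence repeats with period 14.
So s(581) = s(1 + ((581-1) mod 14)) = s(7) = 28.

28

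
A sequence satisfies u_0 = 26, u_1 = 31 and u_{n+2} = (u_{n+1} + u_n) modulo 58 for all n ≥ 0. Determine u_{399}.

2

We have u_0 = 26, u_1 = 31, u_2 = 57, u_3 = 30, u_4 = 29, u_5 = 1, u_6 = 30, u_7 = 31, u_8 = 3, u_9 = 34, u_{10} = 37, u_{11} = 13, u_{12} = 50, u_{13} = 5, u_{14} = 55, u_{15} = 2, u_{16} = 57, u_{17} = 1, u_{18} = 0, u_{19} = 1, u_{20} = 1, u_{21} = 2, u_{22} = 3, u_{23} = 5, u_{24} = 8, u_{25} = 13, u_{26} = 21, u_{27} = 34, u_{28} = 55, u_{29} = 31, u_{30} = 28, u_{31} = 1, u_{32} = 29, u_{33} = 30, u_{34} = 1, u_{35} = 31, u_{36} = 32, u_{37} = 5, u_{38} = 37, u_{39} = 42, u_{40} = 21, u_{41} = 5, u_{42} = 26, u_{43} = 31.
Since (u_{42}, u_{43}) = (u_0, u_1) = (26, 31) (two consecutive terms determine the rest), the sequence is periodic with period 42.
So u_{399} = u_{0 + ((399-0) mod 42)} = u_{21} = 2.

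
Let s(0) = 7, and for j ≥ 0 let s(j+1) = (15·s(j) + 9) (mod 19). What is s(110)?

Computing terms: s(0) = 7; s(1) = 0; s(2) = 9; s(3) = 11; s(4) = 3; s(5) = 16; s(6) = 2; s(7) = 1; s(8) = 5; s(9) = 8; s(10) = 15; s(11) = 6; s(12) = 4; s(13) = 12; s(14) = 18; s(15) = 13; s(16) = 14; s(17) = 10; s(18) = 7.
The sequence repeats with period 18.
(110 - 0) mod 18 = 2, so s(110) = s(2) = 9.

9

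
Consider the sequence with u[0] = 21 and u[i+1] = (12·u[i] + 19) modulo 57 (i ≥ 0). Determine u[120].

40

Listing terms: u[0] = 21, u[1] = 43, u[2] = 22, u[3] = 55, u[4] = 52, u[5] = 16, u[6] = 40, u[7] = 43.
Since u[7] = u[1] = 43, the sequence is eventually periodic: after a pre-period of length 1 it cycles with period 6.
For i ≥ 1, u[i] depends only on (i - 1) mod 6. (120 - 1) mod 6 = 5, so u[120] = u[6] = 40.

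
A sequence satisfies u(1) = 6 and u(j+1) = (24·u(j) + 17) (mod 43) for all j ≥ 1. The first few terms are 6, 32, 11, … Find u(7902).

42

We have u(1) = 6; u(2) = 32; u(3) = 11; u(4) = 23; u(5) = 10; u(6) = 42; u(7) = 36; u(8) = 21; u(9) = 5; u(10) = 8; u(11) = 37; u(12) = 2; u(13) = 22; u(14) = 29; u(15) = 25; u(16) = 15; u(17) = 33; u(18) = 35; u(19) = 40; u(20) = 31; u(21) = 30; u(22) = 6.
The sequence repeats with period 21.
(7902 - 1) mod 21 = 5, so u(7902) = u(6) = 42.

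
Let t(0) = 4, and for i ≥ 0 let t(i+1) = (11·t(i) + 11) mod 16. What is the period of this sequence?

We have t(0) = 4, t(1) = 7, t(2) = 8, t(3) = 3, t(4) = 12, t(5) = 15, t(6) = 0, t(7) = 11, t(8) = 4.
The sequence repeats with period 8.

8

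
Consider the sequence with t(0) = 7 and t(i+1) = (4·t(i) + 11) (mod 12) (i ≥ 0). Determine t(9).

Listing terms: t(0) = 7, t(1) = 3, t(2) = 11, t(3) = 7.
The sequence repeats with period 3.
(9 - 0) mod 3 = 0, so t(9) = t(0) = 7.

7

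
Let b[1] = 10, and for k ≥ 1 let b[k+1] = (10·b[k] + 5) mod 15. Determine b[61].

b[1] = 10, b[2] = 0, b[3] = 5, b[4] = 10.
The sequence repeats with period 3.
So b[61] = b[1 + ((61-1) mod 3)] = b[1] = 10.

10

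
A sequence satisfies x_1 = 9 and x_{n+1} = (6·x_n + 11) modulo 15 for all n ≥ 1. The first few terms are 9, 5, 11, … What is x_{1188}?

11

Listing terms: x_1 = 9; x_2 = 5; x_3 = 11; x_4 = 2; x_5 = 8; x_6 = 14; x_7 = 5.
Since x_7 = x_2 = 5, the sequence is eventually periodic: after a pre-period of length 1 it cycles with period 5.
For n ≥ 2, x_n depends only on (n - 2) mod 5. (1188 - 2) mod 5 = 1, so x_{1188} = x_3 = 11.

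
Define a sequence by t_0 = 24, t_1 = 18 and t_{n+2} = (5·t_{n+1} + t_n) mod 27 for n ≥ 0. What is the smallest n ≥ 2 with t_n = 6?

2

t_0 = 24; t_1 = 18; t_2 = 6; t_3 = 21; t_4 = 3; t_5 = 9; t_6 = 21; t_7 = 6; t_8 = 24; t_9 = 18.
The sequence repeats with period 8.
The value 6 first appears (with n ≥ 2) at t_2.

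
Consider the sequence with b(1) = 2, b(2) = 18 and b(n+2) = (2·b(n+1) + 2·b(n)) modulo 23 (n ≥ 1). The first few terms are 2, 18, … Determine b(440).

Computing terms: b(1) = 2, b(2) = 18, b(3) = 17, b(4) = 1, b(5) = 13, b(6) = 5, b(7) = 13, b(8) = 13, b(9) = 6, b(10) = 15, b(11) = 19, b(12) = 22, b(13) = 13, b(14) = 1, b(15) = 5, b(16) = 12, b(17) = 11, b(18) = 0, b(19) = 22, b(20) = 21, b(21) = 17, b(22) = 7, b(23) = 2, b(24) = 18.
Since (b(23), b(24)) = (b(1), b(2)) = (2, 18) (two consecutive terms determine the rest), the sequence is periodic with period 22.
(440 - 1) mod 22 = 21, so b(440) = b(22) = 7.

7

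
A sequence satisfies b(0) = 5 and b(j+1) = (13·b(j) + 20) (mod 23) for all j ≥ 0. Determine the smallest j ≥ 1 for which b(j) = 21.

2

Computing terms: b(0) = 5; b(1) = 16; b(2) = 21; b(3) = 17; b(4) = 11; b(5) = 2; b(6) = 0; b(7) = 20; b(8) = 4; b(9) = 3; b(10) = 13; b(11) = 5.
The sequence repeats with period 11.
The value 21 first appears (with j ≥ 1) at b(2).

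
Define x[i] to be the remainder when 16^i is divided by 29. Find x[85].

16

We have x[1] = 16; x[2] = 24; x[3] = 7; x[4] = 25; x[5] = 23; x[6] = 20; x[7] = 1; x[8] = 16.
The sequence repeats with period 7.
So x[85] = x[1 + ((85-1) mod 7)] = x[1] = 16.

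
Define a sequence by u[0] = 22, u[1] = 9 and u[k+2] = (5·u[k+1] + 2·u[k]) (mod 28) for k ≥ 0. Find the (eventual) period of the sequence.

48

Computing terms: u[0] = 22; u[1] = 9; u[2] = 5; u[3] = 15; u[4] = 1; u[5] = 7; u[6] = 9; u[7] = 3; u[8] = 5; u[9] = 3; u[10] = 25; u[11] = 19; u[12] = 5; u[13] = 7; u[14] = 17; u[15] = 15; u[16] = 25; u[17] = 15; u[18] = 13; u[19] = 11; u[20] = 25; u[21] = 7; u[22] = 1; u[23] = 19; u[24] = 13; u[25] = 19; u[26] = 9; u[27] = 27; u[28] = 13; u[29] = 7; u[30] = 5; u[31] = 11; u[32] = 9; u[33] = 11; u[34] = 17; u[35] = 23; u[36] = 9; u[37] = 7; u[38] = 25; u[39] = 27; u[40] = 17; u[41] = 27; u[42] = 1; u[43] = 3; u[44] = 17; u[45] = 7; u[46] = 13; u[47] = 23; u[48] = 1; u[49] = 23; u[50] = 5; u[51] = 15.
Since (u[50], u[51]) = (u[2], u[3]) = (5, 15) (two consecutive terms determine the rest), the sequence is eventually periodic: after a pre-period of length 2 it cycles with period 48.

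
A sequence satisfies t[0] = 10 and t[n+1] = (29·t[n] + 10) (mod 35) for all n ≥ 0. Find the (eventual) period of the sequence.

Computing terms: t[0] = 10; t[1] = 20; t[2] = 30; t[3] = 5; t[4] = 15; t[5] = 25; t[6] = 0; t[7] = 10.
The sequence repeats with period 7.

7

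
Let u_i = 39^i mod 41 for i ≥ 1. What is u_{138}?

u_1 = 39, u_2 = 4, u_3 = 33, u_4 = 16, u_5 = 9, u_6 = 23, u_7 = 36, u_8 = 10, u_9 = 21, u_{10} = 40, u_{11} = 2, u_{12} = 37, u_{13} = 8, u_{14} = 25, u_{15} = 32, u_{16} = 18, u_{17} = 5, u_{18} = 31, u_{19} = 20, u_{20} = 1, u_{21} = 39.
Since u_{21} = u_1 = 39, the sequence is periodic with period 20.
So u_{138} = u_{1 + ((138-1) mod 20)} = u_{18} = 31.

31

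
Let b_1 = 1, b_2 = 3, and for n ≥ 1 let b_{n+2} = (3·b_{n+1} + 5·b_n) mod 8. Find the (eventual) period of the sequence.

12

Listing terms: b_1 = 1, b_2 = 3, b_3 = 6, b_4 = 1, b_5 = 1, b_6 = 0, b_7 = 5, b_8 = 7, b_9 = 6, b_{10} = 5, b_{11} = 5, b_{12} = 0, b_{13} = 1, b_{14} = 3.
The sequence repeats with period 12.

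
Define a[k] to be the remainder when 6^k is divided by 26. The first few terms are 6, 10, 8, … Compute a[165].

Computing terms: a[1] = 6, a[2] = 10, a[3] = 8, a[4] = 22, a[5] = 2, a[6] = 12, a[7] = 20, a[8] = 16, a[9] = 18, a[10] = 4, a[11] = 24, a[12] = 14, a[13] = 6.
The sequence repeats with period 12.
So a[165] = a[1 + ((165-1) mod 12)] = a[9] = 18.

18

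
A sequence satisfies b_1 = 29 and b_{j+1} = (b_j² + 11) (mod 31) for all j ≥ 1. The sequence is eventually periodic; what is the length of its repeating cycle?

7

b_1 = 29, b_2 = 15, b_3 = 19, b_4 = 0, b_5 = 11, b_6 = 8, b_7 = 13, b_8 = 25, b_9 = 16, b_{10} = 19.
Since b_{10} = b_3 = 19, the sequence is eventually periodic: after a pre-period of length 2 it cycles with period 7.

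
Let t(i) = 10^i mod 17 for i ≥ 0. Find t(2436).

Computing terms: t(0) = 1, t(1) = 10, t(2) = 15, t(3) = 14, t(4) = 4, t(5) = 6, t(6) = 9, t(7) = 5, t(8) = 16, t(9) = 7, t(10) = 2, t(11) = 3, t(12) = 13, t(13) = 11, t(14) = 8, t(15) = 12, t(16) = 1.
Since t(16) = t(0) = 1, the sequence is periodic with period 16.
(2436 - 0) mod 16 = 4, so t(2436) = t(4) = 4.

4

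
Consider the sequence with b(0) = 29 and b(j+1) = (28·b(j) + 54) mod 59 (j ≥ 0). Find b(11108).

40

Computing terms: b(0) = 29; b(1) = 40; b(2) = 53; b(3) = 4; b(4) = 48; b(5) = 41; b(6) = 22; b(7) = 21; b(8) = 52; b(9) = 35; b(10) = 31; b(11) = 37; b(12) = 28; b(13) = 12; b(14) = 36; b(15) = 0; b(16) = 54; b(17) = 32; b(18) = 6; b(19) = 45; b(20) = 16; b(21) = 30; b(22) = 9; b(23) = 11; b(24) = 8; b(25) = 42; b(26) = 50; b(27) = 38; b(28) = 56; b(29) = 29.
Since b(29) = b(0) = 29, the sequence is periodic with period 29.
(11108 - 0) mod 29 = 1, so b(11108) = b(1) = 40.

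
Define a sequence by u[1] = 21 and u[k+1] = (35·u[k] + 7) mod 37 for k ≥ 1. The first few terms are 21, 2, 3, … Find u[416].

15

We have u[1] = 21,  u[2] = 2,  u[3] = 3,  u[4] = 1,  u[5] = 5,  u[6] = 34,  u[7] = 13,  u[8] = 18,  u[9] = 8,  u[10] = 28,  u[11] = 25,  u[12] = 31,  u[13] = 19,  u[14] = 6,  u[15] = 32,  u[16] = 17,  u[17] = 10,  u[18] = 24,  u[19] = 33,  u[20] = 15,  u[21] = 14,  u[22] = 16,  u[23] = 12,  u[24] = 20,  u[25] = 4,  u[26] = 36,  u[27] = 9,  u[28] = 26,  u[29] = 29,  u[30] = 23,  u[31] = 35,  u[32] = 11,  u[33] = 22,  u[34] = 0,  u[35] = 7,  u[36] = 30,  u[37] = 21.
The sequence repeats with period 36.
(416 - 1) mod 36 = 19, so u[416] = u[20] = 15.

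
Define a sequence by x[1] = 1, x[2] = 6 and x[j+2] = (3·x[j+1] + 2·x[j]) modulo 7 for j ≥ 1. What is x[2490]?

4

Listing terms: x[1] = 1, x[2] = 6, x[3] = 6, x[4] = 2, x[5] = 4, x[6] = 2, x[7] = 0, x[8] = 4, x[9] = 5, x[10] = 2, x[11] = 2, x[12] = 3, x[13] = 6, x[14] = 3, x[15] = 0, x[16] = 6, x[17] = 4, x[18] = 3, x[19] = 3, x[20] = 1, x[21] = 2, x[22] = 1, x[23] = 0, x[24] = 2, x[25] = 6, x[26] = 1, x[27] = 1, x[28] = 5, x[29] = 3, x[30] = 5, x[31] = 0, x[32] = 3, x[33] = 2, x[34] = 5, x[35] = 5, x[36] = 4, x[37] = 1, x[38] = 4, x[39] = 0, x[40] = 1, x[41] = 3, x[42] = 4, x[43] = 4, x[44] = 6, x[45] = 5, x[46] = 6, x[47] = 0, x[48] = 5, x[49] = 1, x[50] = 6.
The sequence repeats with period 48.
So x[2490] = x[1 + ((2490-1) mod 48)] = x[42] = 4.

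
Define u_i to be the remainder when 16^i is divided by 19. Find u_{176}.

4

u_0 = 1, u_1 = 16, u_2 = 9, u_3 = 11, u_4 = 5, u_5 = 4, u_6 = 7, u_7 = 17, u_8 = 6, u_9 = 1.
The sequence repeats with period 9.
So u_{176} = u_{0 + ((176-0) mod 9)} = u_5 = 4.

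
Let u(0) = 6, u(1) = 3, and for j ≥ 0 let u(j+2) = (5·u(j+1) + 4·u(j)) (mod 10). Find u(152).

u(0) = 6,  u(1) = 3,  u(2) = 9,  u(3) = 7,  u(4) = 1,  u(5) = 3,  u(6) = 9.
Since (u(5), u(6)) = (u(1), u(2)) = (3, 9) (two consecutive terms determine the rest), the sequence is eventually periodic: after a pre-period of length 1 it cycles with period 4.
For j ≥ 1, u(j) depends only on (j - 1) mod 4. (152 - 1) mod 4 = 3, so u(152) = u(4) = 1.

1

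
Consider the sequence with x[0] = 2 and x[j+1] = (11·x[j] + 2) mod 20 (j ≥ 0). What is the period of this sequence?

10

Computing terms: x[0] = 2; x[1] = 4; x[2] = 6; x[3] = 8; x[4] = 10; x[5] = 12; x[6] = 14; x[7] = 16; x[8] = 18; x[9] = 0; x[10] = 2.
Since x[10] = x[0] = 2, the sequence is periodic with period 10.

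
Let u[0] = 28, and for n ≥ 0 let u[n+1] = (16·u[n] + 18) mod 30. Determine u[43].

22

u[0] = 28, u[1] = 16, u[2] = 4, u[3] = 22, u[4] = 10, u[5] = 28.
The sequence repeats with period 5.
(43 - 0) mod 5 = 3, so u[43] = u[3] = 22.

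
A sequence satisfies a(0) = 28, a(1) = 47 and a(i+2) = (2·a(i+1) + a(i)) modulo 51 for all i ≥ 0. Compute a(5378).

Computing terms: a(0) = 28, a(1) = 47, a(2) = 20, a(3) = 36, a(4) = 41, a(5) = 16, a(6) = 22, a(7) = 9, a(8) = 40, a(9) = 38, a(10) = 14, a(11) = 15, a(12) = 44, a(13) = 1, a(14) = 46, a(15) = 42, a(16) = 28, a(17) = 47.
The sequence repeats with period 16.
(5378 - 0) mod 16 = 2, so a(5378) = a(2) = 20.

20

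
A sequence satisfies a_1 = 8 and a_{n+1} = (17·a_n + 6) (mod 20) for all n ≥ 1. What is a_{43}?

We have a_1 = 8; a_2 = 2; a_3 = 0; a_4 = 6; a_5 = 8.
Since a_5 = a_1 = 8, the sequence is periodic with period 4.
So a_{43} = a_{1 + ((43-1) mod 4)} = a_3 = 0.

0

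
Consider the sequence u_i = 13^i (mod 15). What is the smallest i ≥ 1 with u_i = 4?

2

u_0 = 1, u_1 = 13, u_2 = 4, u_3 = 7, u_4 = 1.
Since u_4 = u_0 = 1, the sequence is periodic with period 4.
The value 4 first appears (with i ≥ 1) at u_2.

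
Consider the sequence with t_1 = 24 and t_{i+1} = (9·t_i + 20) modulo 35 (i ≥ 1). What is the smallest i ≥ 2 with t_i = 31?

t_1 = 24,  t_2 = 26,  t_3 = 9,  t_4 = 31,  t_5 = 19,  t_6 = 16,  t_7 = 24.
The sequence repeats with period 6.
The value 31 first appears (with i ≥ 2) at t_4.

4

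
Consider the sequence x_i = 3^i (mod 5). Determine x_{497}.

3

Computing terms: x_1 = 3, x_2 = 4, x_3 = 2, x_4 = 1, x_5 = 3.
Since x_5 = x_1 = 3, the sequence is periodic with period 4.
(497 - 1) mod 4 = 0, so x_{497} = x_1 = 3.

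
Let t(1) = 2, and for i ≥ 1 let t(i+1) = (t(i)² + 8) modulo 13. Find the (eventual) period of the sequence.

Listing terms: t(1) = 2, t(2) = 12, t(3) = 9, t(4) = 11, t(5) = 12.
Since t(5) = t(2) = 12, the sequence is eventually periodic: after a pre-period of length 1 it cycles with period 3.

3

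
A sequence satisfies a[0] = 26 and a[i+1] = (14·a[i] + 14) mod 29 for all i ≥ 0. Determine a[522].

24

a[0] = 26; a[1] = 1; a[2] = 28; a[3] = 0; a[4] = 14; a[5] = 7; a[6] = 25; a[7] = 16; a[8] = 6; a[9] = 11; a[10] = 23; a[11] = 17; a[12] = 20; a[13] = 4; a[14] = 12; a[15] = 8; a[16] = 10; a[17] = 9; a[18] = 24; a[19] = 2; a[20] = 13; a[21] = 22; a[22] = 3; a[23] = 27; a[24] = 15; a[25] = 21; a[26] = 18; a[27] = 5; a[28] = 26.
Since a[28] = a[0] = 26, the sequence is periodic with period 28.
So a[522] = a[0 + ((522-0) mod 28)] = a[18] = 24.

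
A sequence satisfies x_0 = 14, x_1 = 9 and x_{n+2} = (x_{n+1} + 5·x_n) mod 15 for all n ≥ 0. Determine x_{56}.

Listing terms: x_0 = 14; x_1 = 9; x_2 = 4; x_3 = 4; x_4 = 9; x_5 = 14; x_6 = 14; x_7 = 9.
The sequence repeats with period 6.
So x_{56} = x_{0 + ((56-0) mod 6)} = x_2 = 4.

4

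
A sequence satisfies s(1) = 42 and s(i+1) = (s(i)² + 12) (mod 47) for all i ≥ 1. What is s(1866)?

20

Listing terms: s(1) = 42, s(2) = 37, s(3) = 18, s(4) = 7, s(5) = 14, s(6) = 20, s(7) = 36, s(8) = 39, s(9) = 29, s(10) = 7.
Since s(10) = s(4) = 7, the sequence is eventually periodic: after a pre-period of length 3 it cycles with period 6.
For i ≥ 4, s(i) depends only on (i - 4) mod 6. (1866 - 4) mod 6 = 2, so s(1866) = s(6) = 20.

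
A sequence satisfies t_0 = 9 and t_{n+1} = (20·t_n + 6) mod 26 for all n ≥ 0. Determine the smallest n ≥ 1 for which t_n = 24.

t_0 = 9, t_1 = 4, t_2 = 8, t_3 = 10, t_4 = 24, t_5 = 18, t_6 = 2, t_7 = 20, t_8 = 16, t_9 = 14, t_{10} = 0, t_{11} = 6, t_{12} = 22, t_{13} = 4.
Since t_{13} = t_1 = 4, the sequence is eventually periodic: after a pre-period of length 1 it cycles with period 12.
The value 24 first appears (with n ≥ 1) at t_4.

4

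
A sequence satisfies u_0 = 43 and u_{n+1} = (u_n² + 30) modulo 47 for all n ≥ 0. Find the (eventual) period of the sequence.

Listing terms: u_0 = 43,  u_1 = 46,  u_2 = 31,  u_3 = 4,  u_4 = 46.
Since u_4 = u_1 = 46, the sequence is eventually periodic: after a pre-period of length 1 it cycles with period 3.

3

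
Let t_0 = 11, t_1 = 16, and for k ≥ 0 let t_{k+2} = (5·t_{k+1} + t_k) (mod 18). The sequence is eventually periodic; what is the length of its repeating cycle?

24

Listing terms: t_0 = 11, t_1 = 16, t_2 = 1, t_3 = 3, t_4 = 16, t_5 = 11, t_6 = 17, t_7 = 6, t_8 = 11, t_9 = 7, t_{10} = 10, t_{11} = 3, t_{12} = 7, t_{13} = 2, t_{14} = 17, t_{15} = 15, t_{16} = 2, t_{17} = 7, t_{18} = 1, t_{19} = 12, t_{20} = 7, t_{21} = 11, t_{22} = 8, t_{23} = 15, t_{24} = 11, t_{25} = 16.
The sequence repeats with period 24.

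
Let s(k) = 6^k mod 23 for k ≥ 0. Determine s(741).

8

We have s(0) = 1,  s(1) = 6,  s(2) = 13,  s(3) = 9,  s(4) = 8,  s(5) = 2,  s(6) = 12,  s(7) = 3,  s(8) = 18,  s(9) = 16,  s(10) = 4,  s(11) = 1.
The sequence repeats with period 11.
(741 - 0) mod 11 = 4, so s(741) = s(4) = 8.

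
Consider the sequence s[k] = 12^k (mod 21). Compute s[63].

s[1] = 12; s[2] = 18; s[3] = 6; s[4] = 9; s[5] = 3; s[6] = 15; s[7] = 12.
Since s[7] = s[1] = 12, the sequence is periodic with period 6.
So s[63] = s[1 + ((63-1) mod 6)] = s[3] = 6.

6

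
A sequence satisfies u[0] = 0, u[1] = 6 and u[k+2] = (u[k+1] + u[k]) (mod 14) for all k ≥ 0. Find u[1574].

u[0] = 0, u[1] = 6, u[2] = 6, u[3] = 12, u[4] = 4, u[5] = 2, u[6] = 6, u[7] = 8, u[8] = 0, u[9] = 8, u[10] = 8, u[11] = 2, u[12] = 10, u[13] = 12, u[14] = 8, u[15] = 6, u[16] = 0, u[17] = 6.
The sequence repeats with period 16.
(1574 - 0) mod 16 = 6, so u[1574] = u[6] = 6.

6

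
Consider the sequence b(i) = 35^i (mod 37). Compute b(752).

7

b(0) = 1, b(1) = 35, b(2) = 4, b(3) = 29, b(4) = 16, b(5) = 5, b(6) = 27, b(7) = 20, b(8) = 34, b(9) = 6, b(10) = 25, b(11) = 24, b(12) = 26, b(13) = 22, b(14) = 30, b(15) = 14, b(16) = 9, b(17) = 19, b(18) = 36, b(19) = 2, b(20) = 33, b(21) = 8, b(22) = 21, b(23) = 32, b(24) = 10, b(25) = 17, b(26) = 3, b(27) = 31, b(28) = 12, b(29) = 13, b(30) = 11, b(31) = 15, b(32) = 7, b(33) = 23, b(34) = 28, b(35) = 18, b(36) = 1.
The sequence repeats with period 36.
So b(752) = b(0 + ((752-0) mod 36)) = b(32) = 7.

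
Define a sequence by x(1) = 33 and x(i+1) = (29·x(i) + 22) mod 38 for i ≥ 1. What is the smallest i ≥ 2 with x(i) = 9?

Computing terms: x(1) = 33; x(2) = 29; x(3) = 27; x(4) = 7; x(5) = 35; x(6) = 11; x(7) = 37; x(8) = 31; x(9) = 9; x(10) = 17; x(11) = 21; x(12) = 23; x(13) = 5; x(14) = 15; x(15) = 1; x(16) = 13; x(17) = 19; x(18) = 3; x(19) = 33.
Since x(19) = x(1) = 33, the sequence is periodic with period 18.
The value 9 first appears (with i ≥ 2) at x(9).

9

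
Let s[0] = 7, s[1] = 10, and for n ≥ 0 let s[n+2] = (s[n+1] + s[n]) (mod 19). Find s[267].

18

We have s[0] = 7,  s[1] = 10,  s[2] = 17,  s[3] = 8,  s[4] = 6,  s[5] = 14,  s[6] = 1,  s[7] = 15,  s[8] = 16,  s[9] = 12,  s[10] = 9,  s[11] = 2,  s[12] = 11,  s[13] = 13,  s[14] = 5,  s[15] = 18,  s[16] = 4,  s[17] = 3,  s[18] = 7,  s[19] = 10.
Since (s[18], s[19]) = (s[0], s[1]) = (7, 10) (two consecutive terms determine the rest), the sequence is periodic with period 18.
So s[267] = s[0 + ((267-0) mod 18)] = s[15] = 18.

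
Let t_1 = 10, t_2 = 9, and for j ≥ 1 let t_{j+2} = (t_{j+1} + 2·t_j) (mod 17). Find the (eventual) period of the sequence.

Computing terms: t_1 = 10; t_2 = 9; t_3 = 12; t_4 = 13; t_5 = 3; t_6 = 12; t_7 = 1; t_8 = 8; t_9 = 10; t_{10} = 9.
The sequence repeats with period 8.

8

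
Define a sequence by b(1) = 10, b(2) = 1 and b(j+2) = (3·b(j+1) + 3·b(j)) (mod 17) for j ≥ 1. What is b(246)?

Listing terms: b(1) = 10,  b(2) = 1,  b(3) = 16,  b(4) = 0,  b(5) = 14,  b(6) = 8,  b(7) = 15,  b(8) = 1,  b(9) = 14,  b(10) = 11,  b(11) = 7,  b(12) = 3,  b(13) = 13,  b(14) = 14,  b(15) = 13,  b(16) = 13,  b(17) = 10,  b(18) = 1.
The sequence repeats with period 16.
(246 - 1) mod 16 = 5, so b(246) = b(6) = 8.

8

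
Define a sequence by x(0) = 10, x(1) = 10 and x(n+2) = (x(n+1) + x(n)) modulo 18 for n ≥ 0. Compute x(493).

8

We have x(0) = 10, x(1) = 10, x(2) = 2, x(3) = 12, x(4) = 14, x(5) = 8, x(6) = 4, x(7) = 12, x(8) = 16, x(9) = 10, x(10) = 8, x(11) = 0, x(12) = 8, x(13) = 8, x(14) = 16, x(15) = 6, x(16) = 4, x(17) = 10, x(18) = 14, x(19) = 6, x(20) = 2, x(21) = 8, x(22) = 10, x(23) = 0, x(24) = 10, x(25) = 10.
Since (x(24), x(25)) = (x(0), x(1)) = (10, 10) (two consecutive terms determine the rest), the sequence is periodic with period 24.
(493 - 0) mod 24 = 13, so x(493) = x(13) = 8.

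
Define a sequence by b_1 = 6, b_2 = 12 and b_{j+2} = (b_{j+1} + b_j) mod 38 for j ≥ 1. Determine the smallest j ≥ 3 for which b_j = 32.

We have b_1 = 6, b_2 = 12, b_3 = 18, b_4 = 30, b_5 = 10, b_6 = 2, b_7 = 12, b_8 = 14, b_9 = 26, b_{10} = 2, b_{11} = 28, b_{12} = 30, b_{13} = 20, b_{14} = 12, b_{15} = 32, b_{16} = 6, b_{17} = 0, b_{18} = 6, b_{19} = 6, b_{20} = 12.
The sequence repeats with period 18.
The value 32 first appears (with j ≥ 3) at b_{15}.

15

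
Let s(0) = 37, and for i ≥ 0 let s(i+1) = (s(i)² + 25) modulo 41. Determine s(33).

35

Listing terms: s(0) = 37; s(1) = 0; s(2) = 25; s(3) = 35; s(4) = 20; s(5) = 15; s(6) = 4; s(7) = 0.
Since s(7) = s(1) = 0, the sequence is eventually periodic: after a pre-period of length 1 it cycles with period 6.
For i ≥ 1, s(i) depends only on (i - 1) mod 6. (33 - 1) mod 6 = 2, so s(33) = s(3) = 35.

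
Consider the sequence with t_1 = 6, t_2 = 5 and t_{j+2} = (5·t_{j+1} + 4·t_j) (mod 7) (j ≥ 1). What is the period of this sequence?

Listing terms: t_1 = 6, t_2 = 5, t_3 = 0, t_4 = 6, t_5 = 2, t_6 = 6, t_7 = 3, t_8 = 4, t_9 = 4, t_{10} = 1, t_{11} = 0, t_{12} = 4, t_{13} = 6, t_{14} = 4, t_{15} = 2, t_{16} = 5, t_{17} = 5, t_{18} = 3, t_{19} = 0, t_{20} = 5, t_{21} = 4, t_{22} = 5, t_{23} = 6, t_{24} = 1, t_{25} = 1, t_{26} = 2, t_{27} = 0, t_{28} = 1, t_{29} = 5, t_{30} = 1, t_{31} = 4, t_{32} = 3, t_{33} = 3, t_{34} = 6, t_{35} = 0, t_{36} = 3, t_{37} = 1, t_{38} = 3, t_{39} = 5, t_{40} = 2, t_{41} = 2, t_{42} = 4, t_{43} = 0, t_{44} = 2, t_{45} = 3, t_{46} = 2, t_{47} = 1, t_{48} = 6, t_{49} = 6, t_{50} = 5.
Since (t_{49}, t_{50}) = (t_1, t_2) = (6, 5) (two consecutive terms determine the rest), the sequence is periodic with period 48.

48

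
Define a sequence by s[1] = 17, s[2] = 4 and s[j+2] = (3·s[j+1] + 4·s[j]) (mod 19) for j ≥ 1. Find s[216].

12

s[1] = 17; s[2] = 4; s[3] = 4; s[4] = 9; s[5] = 5; s[6] = 13; s[7] = 2; s[8] = 1; s[9] = 11; s[10] = 18; s[11] = 3; s[12] = 5; s[13] = 8; s[14] = 6; s[15] = 12; s[16] = 3; s[17] = 0; s[18] = 12; s[19] = 17; s[20] = 4.
Since (s[19], s[20]) = (s[1], s[2]) = (17, 4) (two consecutive terms determine the rest), the sequence is periodic with period 18.
So s[216] = s[1 + ((216-1) mod 18)] = s[18] = 12.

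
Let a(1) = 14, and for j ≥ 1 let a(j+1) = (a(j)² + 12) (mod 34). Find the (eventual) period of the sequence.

a(1) = 14,  a(2) = 4,  a(3) = 28,  a(4) = 14.
Since a(4) = a(1) = 14, the sequence is periodic with period 3.

3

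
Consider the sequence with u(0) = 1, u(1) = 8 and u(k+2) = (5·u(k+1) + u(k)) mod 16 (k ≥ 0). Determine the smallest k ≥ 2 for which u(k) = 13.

u(0) = 1,  u(1) = 8,  u(2) = 9,  u(3) = 5,  u(4) = 2,  u(5) = 15,  u(6) = 13,  u(7) = 0,  u(8) = 13,  u(9) = 1,  u(10) = 2,  u(11) = 11,  u(12) = 9,  u(13) = 8,  u(14) = 1,  u(15) = 13,  u(16) = 2,  u(17) = 7,  u(18) = 5,  u(19) = 0,  u(20) = 5,  u(21) = 9,  u(22) = 2,  u(23) = 3,  u(24) = 1,  u(25) = 8.
The sequence repeats with period 24.
The value 13 first appears (with k ≥ 2) at u(6).

6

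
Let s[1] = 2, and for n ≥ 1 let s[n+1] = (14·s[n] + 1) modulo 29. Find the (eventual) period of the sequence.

28

s[1] = 2, s[2] = 0, s[3] = 1, s[4] = 15, s[5] = 8, s[6] = 26, s[7] = 17, s[8] = 7, s[9] = 12, s[10] = 24, s[11] = 18, s[12] = 21, s[13] = 5, s[14] = 13, s[15] = 9, s[16] = 11, s[17] = 10, s[18] = 25, s[19] = 3, s[20] = 14, s[21] = 23, s[22] = 4, s[23] = 28, s[24] = 16, s[25] = 22, s[26] = 19, s[27] = 6, s[28] = 27, s[29] = 2.
The sequence repeats with period 28.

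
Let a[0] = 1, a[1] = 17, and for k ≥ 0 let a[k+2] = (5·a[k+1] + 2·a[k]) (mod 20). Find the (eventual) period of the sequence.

We have a[0] = 1,  a[1] = 17,  a[2] = 7,  a[3] = 9,  a[4] = 19,  a[5] = 13,  a[6] = 3,  a[7] = 1,  a[8] = 11,  a[9] = 17,  a[10] = 7.
Since (a[9], a[10]) = (a[1], a[2]) = (17, 7) (two consecutive terms determine the rest), the sequence is eventually periodic: after a pre-period of length 1 it cycles with period 8.

8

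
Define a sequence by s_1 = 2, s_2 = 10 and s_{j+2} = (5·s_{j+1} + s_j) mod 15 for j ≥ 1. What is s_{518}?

We have s_1 = 2, s_2 = 10, s_3 = 7, s_4 = 0, s_5 = 7, s_6 = 5, s_7 = 2, s_8 = 0, s_9 = 2, s_{10} = 10.
Since (s_9, s_{10}) = (s_1, s_2) = (2, 10) (two consecutive terms determine the rest), the sequence is periodic with period 8.
So s_{518} = s_{1 + ((518-1) mod 8)} = s_6 = 5.

5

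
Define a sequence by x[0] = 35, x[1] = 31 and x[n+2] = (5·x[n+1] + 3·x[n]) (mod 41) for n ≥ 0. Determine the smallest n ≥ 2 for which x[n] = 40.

3

x[0] = 35; x[1] = 31; x[2] = 14; x[3] = 40; x[4] = 37; x[5] = 18; x[6] = 37; x[7] = 34; x[8] = 35; x[9] = 31.
Since (x[8], x[9]) = (x[0], x[1]) = (35, 31) (two consecutive terms determine the rest), the sequence is periodic with period 8.
The value 40 first appears (with n ≥ 2) at x[3].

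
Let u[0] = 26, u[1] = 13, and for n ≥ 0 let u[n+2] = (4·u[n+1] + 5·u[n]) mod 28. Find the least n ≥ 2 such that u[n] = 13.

7

u[0] = 26, u[1] = 13, u[2] = 14, u[3] = 9, u[4] = 22, u[5] = 21, u[6] = 26, u[7] = 13.
Since (u[6], u[7]) = (u[0], u[1]) = (26, 13) (two consecutive terms determine the rest), the sequence is periodic with period 6.
The value 13 next appears (with n ≥ 2) at u[7].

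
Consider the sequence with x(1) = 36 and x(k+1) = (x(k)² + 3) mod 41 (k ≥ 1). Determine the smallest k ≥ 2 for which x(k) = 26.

Listing terms: x(1) = 36, x(2) = 28, x(3) = 8, x(4) = 26, x(5) = 23, x(6) = 40, x(7) = 4, x(8) = 19, x(9) = 36.
Since x(9) = x(1) = 36, the sequence is periodic with period 8.
The value 26 first appears (with k ≥ 2) at x(4).

4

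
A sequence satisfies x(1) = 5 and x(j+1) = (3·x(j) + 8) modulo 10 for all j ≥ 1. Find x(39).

We have x(1) = 5,  x(2) = 3,  x(3) = 7,  x(4) = 9,  x(5) = 5.
Since x(5) = x(1) = 5, the sequence is periodic with period 4.
So x(39) = x(1 + ((39-1) mod 4)) = x(3) = 7.

7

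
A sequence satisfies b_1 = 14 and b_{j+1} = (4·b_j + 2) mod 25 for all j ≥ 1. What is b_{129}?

19

b_1 = 14, b_2 = 8, b_3 = 9, b_4 = 13, b_5 = 4, b_6 = 18, b_7 = 24, b_8 = 23, b_9 = 19, b_{10} = 3, b_{11} = 14.
Since b_{11} = b_1 = 14, the sequence is periodic with period 10.
(129 - 1) mod 10 = 8, so b_{129} = b_9 = 19.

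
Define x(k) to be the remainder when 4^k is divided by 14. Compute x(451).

4

We have x(0) = 1; x(1) = 4; x(2) = 2; x(3) = 8; x(4) = 4.
Since x(4) = x(1) = 4, the sequence is eventually periodic: after a pre-period of length 1 it cycles with period 3.
For k ≥ 1, x(k) depends only on (k - 1) mod 3. (451 - 1) mod 3 = 0, so x(451) = x(1) = 4.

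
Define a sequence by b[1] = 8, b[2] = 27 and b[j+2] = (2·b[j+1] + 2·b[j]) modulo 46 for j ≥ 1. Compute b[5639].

Computing terms: b[1] = 8,  b[2] = 27,  b[3] = 24,  b[4] = 10,  b[5] = 22,  b[6] = 18,  b[7] = 34,  b[8] = 12,  b[9] = 0,  b[10] = 24,  b[11] = 2,  b[12] = 6,  b[13] = 16,  b[14] = 44,  b[15] = 28,  b[16] = 6,  b[17] = 22,  b[18] = 10,  b[19] = 18,  b[20] = 10,  b[21] = 10,  b[22] = 40,  b[23] = 8,  b[24] = 4,  b[25] = 24,  b[26] = 10.
Since (b[25], b[26]) = (b[3], b[4]) = (24, 10) (two consecutive terms determine the rest), the sequence is eventually periodic: after a pre-period of length 2 it cycles with period 22.
For j ≥ 3, b[j] depends only on (j - 3) mod 22. (5639 - 3) mod 22 = 4, so b[5639] = b[7] = 34.

34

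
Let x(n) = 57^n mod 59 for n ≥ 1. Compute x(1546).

We have x(1) = 57, x(2) = 4, x(3) = 51, x(4) = 16, x(5) = 27, x(6) = 5, x(7) = 49, x(8) = 20, x(9) = 19, x(10) = 21, x(11) = 17, x(12) = 25, x(13) = 9, x(14) = 41, x(15) = 36, x(16) = 46, x(17) = 26, x(18) = 7, x(19) = 45, x(20) = 28, x(21) = 3, x(22) = 53, x(23) = 12, x(24) = 35, x(25) = 48, x(26) = 22, x(27) = 15, x(28) = 29, x(29) = 1, x(30) = 57.
Since x(30) = x(1) = 57, the sequence is periodic with period 29.
(1546 - 1) mod 29 = 8, so x(1546) = x(9) = 19.

19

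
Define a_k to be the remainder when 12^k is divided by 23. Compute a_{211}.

Listing terms: a_0 = 1,  a_1 = 12,  a_2 = 6,  a_3 = 3,  a_4 = 13,  a_5 = 18,  a_6 = 9,  a_7 = 16,  a_8 = 8,  a_9 = 4,  a_{10} = 2,  a_{11} = 1.
Since a_{11} = a_0 = 1, the sequence is periodic with period 11.
So a_{211} = a_{0 + ((211-0) mod 11)} = a_2 = 6.

6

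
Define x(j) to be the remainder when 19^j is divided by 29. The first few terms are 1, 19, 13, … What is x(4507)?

26

Computing terms: x(0) = 1,  x(1) = 19,  x(2) = 13,  x(3) = 15,  x(4) = 24,  x(5) = 21,  x(6) = 22,  x(7) = 12,  x(8) = 25,  x(9) = 11,  x(10) = 6,  x(11) = 27,  x(12) = 20,  x(13) = 3,  x(14) = 28,  x(15) = 10,  x(16) = 16,  x(17) = 14,  x(18) = 5,  x(19) = 8,  x(20) = 7,  x(21) = 17,  x(22) = 4,  x(23) = 18,  x(24) = 23,  x(25) = 2,  x(26) = 9,  x(27) = 26,  x(28) = 1.
The sequence repeats with period 28.
(4507 - 0) mod 28 = 27, so x(4507) = x(27) = 26.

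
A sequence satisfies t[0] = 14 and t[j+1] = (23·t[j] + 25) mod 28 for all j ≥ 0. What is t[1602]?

14

Computing terms: t[0] = 14, t[1] = 11, t[2] = 26, t[3] = 7, t[4] = 18, t[5] = 19, t[6] = 14.
The sequence repeats with period 6.
So t[1602] = t[0 + ((1602-0) mod 6)] = t[0] = 14.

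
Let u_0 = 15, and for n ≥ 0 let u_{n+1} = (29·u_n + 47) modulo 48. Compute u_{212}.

We have u_0 = 15, u_1 = 2, u_2 = 9, u_3 = 20, u_4 = 3, u_5 = 38, u_6 = 45, u_7 = 8, u_8 = 39, u_9 = 26, u_{10} = 33, u_{11} = 44, u_{12} = 27, u_{13} = 14, u_{14} = 21, u_{15} = 32, u_{16} = 15.
The sequence repeats with period 16.
(212 - 0) mod 16 = 4, so u_{212} = u_4 = 3.

3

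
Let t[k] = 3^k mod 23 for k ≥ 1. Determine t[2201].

Computing terms: t[1] = 3, t[2] = 9, t[3] = 4, t[4] = 12, t[5] = 13, t[6] = 16, t[7] = 2, t[8] = 6, t[9] = 18, t[10] = 8, t[11] = 1, t[12] = 3.
Since t[12] = t[1] = 3, the sequence is periodic with period 11.
So t[2201] = t[1 + ((2201-1) mod 11)] = t[1] = 3.

3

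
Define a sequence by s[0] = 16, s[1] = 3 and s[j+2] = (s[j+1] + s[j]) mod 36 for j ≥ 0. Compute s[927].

14

We have s[0] = 16,  s[1] = 3,  s[2] = 19,  s[3] = 22,  s[4] = 5,  s[5] = 27,  s[6] = 32,  s[7] = 23,  s[8] = 19,  s[9] = 6,  s[10] = 25,  s[11] = 31,  s[12] = 20,  s[13] = 15,  s[14] = 35,  s[15] = 14,  s[16] = 13,  s[17] = 27,  s[18] = 4,  s[19] = 31,  s[20] = 35,  s[21] = 30,  s[22] = 29,  s[23] = 23,  s[24] = 16,  s[25] = 3.
The sequence repeats with period 24.
So s[927] = s[0 + ((927-0) mod 24)] = s[15] = 14.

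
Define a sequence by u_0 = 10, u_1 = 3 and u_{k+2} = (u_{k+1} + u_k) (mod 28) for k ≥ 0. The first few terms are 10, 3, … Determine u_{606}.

10

u_0 = 10, u_1 = 3, u_2 = 13, u_3 = 16, u_4 = 1, u_5 = 17, u_6 = 18, u_7 = 7, u_8 = 25, u_9 = 4, u_{10} = 1, u_{11} = 5, u_{12} = 6, u_{13} = 11, u_{14} = 17, u_{15} = 0, u_{16} = 17, u_{17} = 17, u_{18} = 6, u_{19} = 23, u_{20} = 1, u_{21} = 24, u_{22} = 25, u_{23} = 21, u_{24} = 18, u_{25} = 11, u_{26} = 1, u_{27} = 12, u_{28} = 13, u_{29} = 25, u_{30} = 10, u_{31} = 7, u_{32} = 17, u_{33} = 24, u_{34} = 13, u_{35} = 9, u_{36} = 22, u_{37} = 3, u_{38} = 25, u_{39} = 0, u_{40} = 25, u_{41} = 25, u_{42} = 22, u_{43} = 19, u_{44} = 13, u_{45} = 4, u_{46} = 17, u_{47} = 21, u_{48} = 10, u_{49} = 3.
The sequence repeats with period 48.
So u_{606} = u_{0 + ((606-0) mod 48)} = u_{30} = 10.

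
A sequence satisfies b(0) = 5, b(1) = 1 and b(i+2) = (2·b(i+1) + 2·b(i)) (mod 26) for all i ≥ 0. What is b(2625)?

20

Computing terms: b(0) = 5,  b(1) = 1,  b(2) = 12,  b(3) = 0,  b(4) = 24,  b(5) = 22,  b(6) = 14,  b(7) = 20,  b(8) = 16,  b(9) = 20,  b(10) = 20,  b(11) = 2,  b(12) = 18,  b(13) = 14,  b(14) = 12,  b(15) = 0.
Since (b(14), b(15)) = (b(2), b(3)) = (12, 0) (two consecutive terms determine the rest), the sequence is eventually periodic: after a pre-period of length 2 it cycles with period 12.
For i ≥ 2, b(i) depends only on (i - 2) mod 12. (2625 - 2) mod 12 = 7, so b(2625) = b(9) = 20.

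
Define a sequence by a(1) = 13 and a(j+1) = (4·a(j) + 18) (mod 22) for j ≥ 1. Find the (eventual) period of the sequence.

a(1) = 13,  a(2) = 4,  a(3) = 12,  a(4) = 0,  a(5) = 18,  a(6) = 2,  a(7) = 4.
Since a(7) = a(2) = 4, the sequence is eventually periodic: after a pre-period of length 1 it cycles with period 5.

5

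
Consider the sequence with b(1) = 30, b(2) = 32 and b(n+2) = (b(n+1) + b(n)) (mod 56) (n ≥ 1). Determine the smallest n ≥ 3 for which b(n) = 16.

Computing terms: b(1) = 30,  b(2) = 32,  b(3) = 6,  b(4) = 38,  b(5) = 44,  b(6) = 26,  b(7) = 14,  b(8) = 40,  b(9) = 54,  b(10) = 38,  b(11) = 36,  b(12) = 18,  b(13) = 54,  b(14) = 16,  b(15) = 14,  b(16) = 30,  b(17) = 44,  b(18) = 18,  b(19) = 6,  b(20) = 24,  b(21) = 30,  b(22) = 54,  b(23) = 28,  b(24) = 26,  b(25) = 54,  b(26) = 24,  b(27) = 22,  b(28) = 46,  b(29) = 12,  b(30) = 2,  b(31) = 14,  b(32) = 16,  b(33) = 30,  b(34) = 46,  b(35) = 20,  b(36) = 10,  b(37) = 30,  b(38) = 40,  b(39) = 14,  b(40) = 54,  b(41) = 12,  b(42) = 10,  b(43) = 22,  b(44) = 32,  b(45) = 54,  b(46) = 30,  b(47) = 28,  b(48) = 2,  b(49) = 30,  b(50) = 32.
Since (b(49), b(50)) = (b(1), b(2)) = (30, 32) (two consecutive terms determine the rest), the sequence is periodic with period 48.
The value 16 first appears (with n ≥ 3) at b(14).

14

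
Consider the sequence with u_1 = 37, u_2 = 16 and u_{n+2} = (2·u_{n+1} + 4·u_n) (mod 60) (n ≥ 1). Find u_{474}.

4

u_1 = 37, u_2 = 16, u_3 = 0, u_4 = 4, u_5 = 8, u_6 = 32, u_7 = 36, u_8 = 20, u_9 = 4, u_{10} = 28, u_{11} = 12, u_{12} = 16, u_{13} = 20, u_{14} = 44, u_{15} = 48, u_{16} = 32, u_{17} = 16, u_{18} = 40, u_{19} = 24, u_{20} = 28, u_{21} = 32, u_{22} = 56, u_{23} = 0, u_{24} = 44, u_{25} = 28, u_{26} = 52, u_{27} = 36, u_{28} = 40, u_{29} = 44, u_{30} = 8, u_{31} = 12, u_{32} = 56, u_{33} = 40, u_{34} = 4, u_{35} = 48, u_{36} = 52, u_{37} = 56, u_{38} = 20, u_{39} = 24, u_{40} = 8, u_{41} = 52, u_{42} = 16, u_{43} = 0.
Since (u_{42}, u_{43}) = (u_2, u_3) = (16, 0) (two consecutive terms determine the rest), the sequence is eventually periodic: after a pre-period of length 1 it cycles with period 40.
For n ≥ 2, u_n depends only on (n - 2) mod 40. (474 - 2) mod 40 = 32, so u_{474} = u_{34} = 4.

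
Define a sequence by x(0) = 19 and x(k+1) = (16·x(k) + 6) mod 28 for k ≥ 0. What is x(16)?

Computing terms: x(0) = 19; x(1) = 2; x(2) = 10; x(3) = 26; x(4) = 2.
Since x(4) = x(1) = 2, the sequence is eventually periodic: after a pre-period of length 1 it cycles with period 3.
For k ≥ 1, x(k) depends only on (k - 1) mod 3. (16 - 1) mod 3 = 0, so x(16) = x(1) = 2.

2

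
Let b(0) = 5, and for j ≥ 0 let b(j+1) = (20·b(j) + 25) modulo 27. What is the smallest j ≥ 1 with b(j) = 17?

b(0) = 5; b(1) = 17; b(2) = 14; b(3) = 8; b(4) = 23; b(5) = 26; b(6) = 5.
The sequence repeats with period 6.
The value 17 first appears (with j ≥ 1) at b(1).

1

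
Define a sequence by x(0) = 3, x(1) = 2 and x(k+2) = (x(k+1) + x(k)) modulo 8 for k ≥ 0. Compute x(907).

2

x(0) = 3, x(1) = 2, x(2) = 5, x(3) = 7, x(4) = 4, x(5) = 3, x(6) = 7, x(7) = 2, x(8) = 1, x(9) = 3, x(10) = 4, x(11) = 7, x(12) = 3, x(13) = 2.
Since (x(12), x(13)) = (x(0), x(1)) = (3, 2) (two consecutive terms determine the rest), the sequence is periodic with period 12.
So x(907) = x(0 + ((907-0) mod 12)) = x(7) = 2.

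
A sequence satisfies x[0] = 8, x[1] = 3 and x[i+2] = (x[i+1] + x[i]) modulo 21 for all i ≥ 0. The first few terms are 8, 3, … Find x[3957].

18

Listing terms: x[0] = 8,  x[1] = 3,  x[2] = 11,  x[3] = 14,  x[4] = 4,  x[5] = 18,  x[6] = 1,  x[7] = 19,  x[8] = 20,  x[9] = 18,  x[10] = 17,  x[11] = 14,  x[12] = 10,  x[13] = 3,  x[14] = 13,  x[15] = 16,  x[16] = 8,  x[17] = 3.
The sequence repeats with period 16.
So x[3957] = x[0 + ((3957-0) mod 16)] = x[5] = 18.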